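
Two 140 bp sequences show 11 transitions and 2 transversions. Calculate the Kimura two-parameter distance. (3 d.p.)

0.101

P = 11/140 ≈ 0.078571 and Q = 2/140 ≈ 0.014286.
Under the Kimura two-parameter model, d = −½ ln(1 − 2P − Q) − ¼ ln(1 − 2Q).
1 − 2P − Q = 0.828572, giving −½ ln(0.828572) = 0.094026.
1 − 2Q = 0.971428, giving −¼ ln(0.971428) = 0.007247.
d = 0.094026 + 0.007247 = 0.101273.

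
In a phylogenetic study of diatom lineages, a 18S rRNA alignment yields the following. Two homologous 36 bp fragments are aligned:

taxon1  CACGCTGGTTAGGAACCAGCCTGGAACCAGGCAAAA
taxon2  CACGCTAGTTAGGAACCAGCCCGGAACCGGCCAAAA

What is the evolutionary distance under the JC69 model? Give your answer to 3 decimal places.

The sequences differ at 4 of 36 sites (7, 22, 29, 31), so p = 4/36 ≈ 0.111111.
d = −(3/4) ln(1 − 4p/3) = −0.75 ln(1 − 0.148148) = −0.75 ln(0.851852)
  = −0.75 × (-0.160342) = 0.120257 substitutions/site.

0.120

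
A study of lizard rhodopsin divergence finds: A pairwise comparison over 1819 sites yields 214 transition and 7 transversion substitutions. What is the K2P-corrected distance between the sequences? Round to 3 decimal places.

P = 214/1819 ≈ 0.117647 and Q = 7/1819 ≈ 0.003848.
Under the Kimura two-parameter model, d = −½ ln(1 − 2P − Q) − ¼ ln(1 − 2Q).
1 − 2P − Q = 0.760858, giving −½ ln(0.760858) = 0.136654.
1 − 2Q = 0.992304, giving −¼ ln(0.992304) = 0.001931.
d = 0.136654 + 0.001931 = 0.138585.

0.139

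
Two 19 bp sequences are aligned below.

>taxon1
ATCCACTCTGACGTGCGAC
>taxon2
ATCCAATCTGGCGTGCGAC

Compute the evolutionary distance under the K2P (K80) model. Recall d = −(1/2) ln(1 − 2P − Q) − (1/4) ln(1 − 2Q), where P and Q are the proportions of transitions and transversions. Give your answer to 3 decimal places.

0.114

Of 19 sites, 1 differences are transitions and 1 are transversions, so P = 1/19 ≈ 0.052632 and Q = 1/19 ≈ 0.052632.
Under the Kimura two-parameter model, d = −½ ln(1 − 2P − Q) − ¼ ln(1 − 2Q).
1 − 2P − Q = 0.842104, giving −½ ln(0.842104) = 0.085926.
1 − 2Q = 0.894736, giving −¼ ln(0.894736) = 0.027807.
d = 0.085926 + 0.027807 = 0.113733.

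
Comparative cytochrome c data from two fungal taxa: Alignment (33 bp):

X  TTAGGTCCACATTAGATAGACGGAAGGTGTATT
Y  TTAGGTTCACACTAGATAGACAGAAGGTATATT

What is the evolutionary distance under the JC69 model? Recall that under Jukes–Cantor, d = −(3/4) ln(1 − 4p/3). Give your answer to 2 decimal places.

The sequences differ at 4 of 33 sites (7, 12, 22, 29), so p = 4/33 ≈ 0.121212.
d = −(3/4) ln(1 − 4p/3) = −0.75 ln(1 − 0.161616) = −0.75 ln(0.838384)
  = −0.75 × (-0.176279) = 0.132209 substitutions/site.

0.13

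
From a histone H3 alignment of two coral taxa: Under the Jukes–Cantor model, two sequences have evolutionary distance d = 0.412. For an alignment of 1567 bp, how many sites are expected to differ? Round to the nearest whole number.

497

Invert JC69: p = (3/4)(1 − e^(−4d/3)) = 0.75 × (1 − e^(-0.549333)) = 0.75 × (1 − 0.577335) = 0.316999.
Expected differing sites = pL ≈ 0.316999 × 1567 = 496.737433 ≈ 497.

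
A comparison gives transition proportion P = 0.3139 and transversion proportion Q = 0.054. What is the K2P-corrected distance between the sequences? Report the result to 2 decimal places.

Under the Kimura two-parameter model, d = −½ ln(1 − 2P − Q) − ¼ ln(1 − 2Q).
1 − 2P − Q = 0.3182, giving −½ ln(0.3182) = 0.572538.
1 − 2Q = 0.892, giving −¼ ln(0.892) = 0.028572.
d = 0.572538 + 0.028572 = 0.601110.

0.60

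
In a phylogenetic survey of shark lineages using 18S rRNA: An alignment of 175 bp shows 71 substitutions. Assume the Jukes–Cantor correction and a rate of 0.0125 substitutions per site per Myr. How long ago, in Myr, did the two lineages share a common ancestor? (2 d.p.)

23.36

p = 71/175 ≈ 0.405714.
d = −(3/4) ln(1 − 4p/3) = −0.75 ln(1 − 0.540952) = −0.75 ln(0.459048)
  = −0.75 × (-0.778600) = 0.583950 substitutions/site.
Under a molecular clock d = 2μt, so t = d/(2μ) = 0.583950 / (2 × 0.0125) = 23.36 Myr.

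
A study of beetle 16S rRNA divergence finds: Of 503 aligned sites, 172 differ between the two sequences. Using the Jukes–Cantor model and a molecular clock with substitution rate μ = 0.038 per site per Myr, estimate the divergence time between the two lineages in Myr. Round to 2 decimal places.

p = 172/503 ≈ 0.341948.
d = −(3/4) ln(1 − 4p/3) = −0.75 ln(1 − 0.455931) = −0.75 ln(0.544069)
  = −0.75 × (-0.608679) = 0.456509 substitutions/site.
Under a molecular clock d = 2μt, so t = d/(2μ) = 0.456509 / (2 × 0.038) = 6.01 Myr.

6.01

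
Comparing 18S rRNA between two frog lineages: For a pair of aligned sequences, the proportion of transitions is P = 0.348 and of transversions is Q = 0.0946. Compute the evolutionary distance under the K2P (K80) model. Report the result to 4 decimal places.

Under the Kimura two-parameter model, d = −½ ln(1 − 2P − Q) − ¼ ln(1 − 2Q).
1 − 2P − Q = 0.2094, giving −½ ln(0.2094) = 0.781754.
1 − 2Q = 0.8108, giving −¼ ln(0.8108) = 0.052433.
d = 0.781754 + 0.052433 = 0.834187.

0.8342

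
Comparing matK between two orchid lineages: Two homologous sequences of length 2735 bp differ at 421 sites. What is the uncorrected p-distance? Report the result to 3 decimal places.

0.154

p = 421/2735 = 0.153930… ≈ 0.154 (to 3 d.p.).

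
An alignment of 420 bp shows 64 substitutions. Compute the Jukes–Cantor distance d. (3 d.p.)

0.170

p = 64/420 ≈ 0.152381.
d = −(3/4) ln(1 − 4p/3) = −0.75 ln(1 − 0.203175) = −0.75 ln(0.796825)
  = −0.75 × (-0.227120) = 0.170340 substitutions/site.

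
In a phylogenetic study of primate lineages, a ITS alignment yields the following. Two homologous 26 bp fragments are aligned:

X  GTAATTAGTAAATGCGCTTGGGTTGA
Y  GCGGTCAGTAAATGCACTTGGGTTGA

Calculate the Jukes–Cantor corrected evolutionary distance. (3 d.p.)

The sequences differ at 5 of 26 sites (2, 3, 4, 6, 16), so p = 5/26 ≈ 0.192308.
d = −(3/4) ln(1 − 4p/3) = −0.75 ln(1 − 0.256411) = −0.75 ln(0.743589)
  = −0.75 × (-0.296267) = 0.222200 substitutions/site.

0.222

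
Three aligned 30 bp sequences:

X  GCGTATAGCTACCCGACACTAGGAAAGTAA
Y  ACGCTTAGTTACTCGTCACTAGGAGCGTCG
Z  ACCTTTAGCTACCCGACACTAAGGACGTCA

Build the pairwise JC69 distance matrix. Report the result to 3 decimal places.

d(X,Y) = 0.441, d(X,Z) = 0.280, d(Y,Z) = 0.383

X–Y: 10/30 sites differ → p ≈ 0.333333, d = −0.75 ln(1 − 0.444444) = 0.440839 ≈ 0.441.
X–Z: 7/30 sites differ → p ≈ 0.233333, d = −0.75 ln(1 − 0.311111) = 0.279506 ≈ 0.280.
Y–Z: 9/30 sites differ → p = 0.3, d = −0.75 ln(1 − 0.4) = 0.383119 ≈ 0.383.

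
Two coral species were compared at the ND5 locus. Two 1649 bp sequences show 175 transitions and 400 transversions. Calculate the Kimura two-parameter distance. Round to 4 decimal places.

P = 175/1649 ≈ 0.106125 and Q = 400/1649 ≈ 0.242571.
Under the Kimura two-parameter model, d = −½ ln(1 − 2P − Q) − ¼ ln(1 − 2Q).
1 − 2P − Q = 0.545179, giving −½ ln(0.545179) = 0.303321.
1 − 2Q = 0.514858, giving −¼ ln(0.514858) = 0.165966.
d = 0.303321 + 0.165966 = 0.469287.

0.4693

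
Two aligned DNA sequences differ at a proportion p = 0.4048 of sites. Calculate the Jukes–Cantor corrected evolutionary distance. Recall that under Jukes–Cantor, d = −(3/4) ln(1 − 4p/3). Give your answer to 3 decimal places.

0.582

d = −(3/4) ln(1 − 4p/3) = −0.75 ln(1 − 0.539733) = −0.75 ln(0.460267)
  = −0.75 × (-0.775949) = 0.581962 substitutions/site.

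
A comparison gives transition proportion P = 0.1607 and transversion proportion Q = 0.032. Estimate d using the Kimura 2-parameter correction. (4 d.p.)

0.2345

Under the Kimura two-parameter model, d = −½ ln(1 − 2P − Q) − ¼ ln(1 − 2Q).
1 − 2P − Q = 0.6466, giving −½ ln(0.6466) = 0.218014.
1 − 2Q = 0.936, giving −¼ ln(0.936) = 0.016535.
d = 0.218014 + 0.016535 = 0.234549.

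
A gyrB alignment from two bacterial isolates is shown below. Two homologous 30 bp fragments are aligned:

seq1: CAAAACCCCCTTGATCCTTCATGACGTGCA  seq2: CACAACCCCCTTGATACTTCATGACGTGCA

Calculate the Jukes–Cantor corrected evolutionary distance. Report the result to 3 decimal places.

0.070

The sequences differ at 2 of 30 sites (3, 16), so p = 2/30 ≈ 0.066667.
d = −(3/4) ln(1 − 4p/3) = −0.75 ln(1 − 0.088889) = −0.75 ln(0.911111)
  = −0.75 × (-0.093091) = 0.069818 substitutions/site.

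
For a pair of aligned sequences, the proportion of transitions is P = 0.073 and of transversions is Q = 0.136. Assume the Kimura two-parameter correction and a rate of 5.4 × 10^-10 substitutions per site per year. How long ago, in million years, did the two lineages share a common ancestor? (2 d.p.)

226.86

Under the Kimura two-parameter model, d = −½ ln(1 − 2P − Q) − ¼ ln(1 − 2Q).
1 − 2P − Q = 0.718, giving −½ ln(0.718) = 0.165643.
1 − 2Q = 0.728, giving −¼ ln(0.728) = 0.079364.
d = 0.165643 + 0.079364 = 0.245007.
Under a molecular clock d = 2μt, so t = d/(2μ) = 0.245007 / (2 × 5.4 × 10^-10) = 226.86 million years.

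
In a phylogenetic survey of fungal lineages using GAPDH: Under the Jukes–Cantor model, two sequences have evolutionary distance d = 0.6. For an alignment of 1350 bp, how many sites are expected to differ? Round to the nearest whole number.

Invert JC69: p = (3/4)(1 − e^(−4d/3)) = 0.75 × (1 − e^(-0.8)) = 0.75 × (1 − 0.449329) = 0.413003.
Expected differing sites = pL ≈ 0.413003 × 1350 = 557.55405 ≈ 558.

558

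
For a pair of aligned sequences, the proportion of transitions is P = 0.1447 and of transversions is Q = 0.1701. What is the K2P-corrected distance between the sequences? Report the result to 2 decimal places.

0.41

Under the Kimura two-parameter model, d = −½ ln(1 − 2P − Q) − ¼ ln(1 − 2Q).
1 − 2P − Q = 0.5405, giving −½ ln(0.5405) = 0.307630.
1 − 2Q = 0.6598, giving −¼ ln(0.6598) = 0.103955.
d = 0.307630 + 0.103955 = 0.411585.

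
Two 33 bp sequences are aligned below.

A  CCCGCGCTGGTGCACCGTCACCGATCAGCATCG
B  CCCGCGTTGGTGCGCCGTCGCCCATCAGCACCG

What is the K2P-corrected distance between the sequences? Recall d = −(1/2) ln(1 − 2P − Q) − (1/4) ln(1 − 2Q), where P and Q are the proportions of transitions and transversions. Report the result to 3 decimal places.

0.175

Of 33 sites, 4 differences are transitions and 1 are transversions, so P = 4/33 ≈ 0.121212 and Q = 1/33 ≈ 0.030303.
Under the Kimura two-parameter model, d = −½ ln(1 − 2P − Q) − ¼ ln(1 − 2Q).
1 − 2P − Q = 0.727273, giving −½ ln(0.727273) = 0.159227.
1 − 2Q = 0.939394, giving −¼ ln(0.939394) = 0.015630.
d = 0.159227 + 0.015630 = 0.174857.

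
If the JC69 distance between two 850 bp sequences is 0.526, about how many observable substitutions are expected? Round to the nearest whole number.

Invert JC69: p = (3/4)(1 − e^(−4d/3)) = 0.75 × (1 − e^(-0.701333)) = 0.75 × (1 − 0.495924) = 0.378057.
Expected differing sites = pL ≈ 0.378057 × 850 = 321.34845 ≈ 321.

321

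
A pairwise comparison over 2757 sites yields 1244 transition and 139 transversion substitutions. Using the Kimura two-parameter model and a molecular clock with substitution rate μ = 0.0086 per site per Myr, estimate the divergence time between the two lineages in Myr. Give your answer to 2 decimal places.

P = 1244/2757 ≈ 0.451215 and Q = 139/2757 ≈ 0.050417.
Under the Kimura two-parameter model, d = −½ ln(1 − 2P − Q) − ¼ ln(1 − 2Q).
1 − 2P − Q = 0.047153, giving −½ ln(0.047153) = 1.527179.
1 − 2Q = 0.899166, giving −¼ ln(0.899166) = 0.026572.
d = 1.527179 + 0.026572 = 1.553751.
Under a molecular clock d = 2μt, so t = d/(2μ) = 1.553751 / (2 × 0.0086) = 90.33 Myr.

90.33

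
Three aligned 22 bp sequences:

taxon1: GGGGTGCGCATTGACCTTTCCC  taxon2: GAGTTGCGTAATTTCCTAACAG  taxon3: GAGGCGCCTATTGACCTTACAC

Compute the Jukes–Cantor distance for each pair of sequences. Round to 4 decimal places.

d(taxon1,taxon2) = 0.6987, d(taxon1,taxon3) = 0.3390, d(taxon2,taxon3) = 0.4975

taxon1–taxon2: 10/22 sites differ → p ≈ 0.454545, d = −0.75 ln(1 − 0.60606) = 0.698667 ≈ 0.6987.
taxon1–taxon3: 6/22 sites differ → p ≈ 0.272727, d = −0.75 ln(1 − 0.363636) = 0.338988 ≈ 0.3390.
taxon2–taxon3: 8/22 sites differ → p ≈ 0.363636, d = −0.75 ln(1 − 0.484848) = 0.497470 ≈ 0.4975.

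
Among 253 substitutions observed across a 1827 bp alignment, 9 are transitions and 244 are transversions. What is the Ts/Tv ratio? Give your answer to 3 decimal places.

0.037

R = 9/244 = 0.036885… ≈ 0.037 (to 3 d.p.).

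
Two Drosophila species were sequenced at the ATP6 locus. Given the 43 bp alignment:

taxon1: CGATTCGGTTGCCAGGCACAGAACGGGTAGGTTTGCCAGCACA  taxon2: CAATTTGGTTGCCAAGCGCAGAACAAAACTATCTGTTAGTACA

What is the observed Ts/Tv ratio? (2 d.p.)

Transitions are A↔G and C↔T; transversions are all other mismatches.
Transitions: 12. Transversions: 3.
R = 12/3 = 4.00.

4.00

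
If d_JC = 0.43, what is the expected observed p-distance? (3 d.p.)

p = (3/4)(1 − e^(−4d/3)) = 0.75 × (1 − e^(-0.573333)) = 0.75 × (1 − 0.563644) = 0.327267.

0.327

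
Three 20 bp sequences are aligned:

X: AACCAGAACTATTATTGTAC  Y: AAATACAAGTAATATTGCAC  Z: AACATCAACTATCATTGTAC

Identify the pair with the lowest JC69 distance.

X and Z

X–Y: 6/20 differ, p = 0.300, d = 0.383.
X–Z: 4/20 differ, p = 0.200, d = 0.233.
Y–Z: 7/20 differ, p = 0.350, d = 0.471.
The smallest distance is between X and Z.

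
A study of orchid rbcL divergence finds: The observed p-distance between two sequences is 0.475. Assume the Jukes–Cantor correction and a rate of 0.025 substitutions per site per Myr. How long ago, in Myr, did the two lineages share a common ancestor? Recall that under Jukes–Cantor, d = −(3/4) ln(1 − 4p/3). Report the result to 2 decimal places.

d = −(3/4) ln(1 − 4p/3) = −0.75 ln(1 − 0.633333) = −0.75 ln(0.366667)
  = −0.75 × (-1.003301) = 0.752476 substitutions/site.
Under a molecular clock d = 2μt, so t = d/(2μ) = 0.752476 / (2 × 0.025) = 15.05 Myr.

15.05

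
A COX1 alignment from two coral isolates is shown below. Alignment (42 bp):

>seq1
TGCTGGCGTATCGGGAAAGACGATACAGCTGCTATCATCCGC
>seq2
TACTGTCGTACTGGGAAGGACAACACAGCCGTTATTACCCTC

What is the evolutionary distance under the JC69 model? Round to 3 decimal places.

The sequences differ at 12 of 42 sites, so p = 12/42 ≈ 0.285714.
d = −(3/4) ln(1 − 4p/3) = −0.75 ln(1 − 0.380952) = −0.75 ln(0.619048)
  = −0.75 × (-0.479572) = 0.359679 substitutions/site.

0.360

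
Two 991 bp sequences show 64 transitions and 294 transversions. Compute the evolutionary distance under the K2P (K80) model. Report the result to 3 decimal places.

P = 64/991 ≈ 0.064581 and Q = 294/991 ≈ 0.29667.
Under the Kimura two-parameter model, d = −½ ln(1 − 2P − Q) − ¼ ln(1 − 2Q).
1 − 2P − Q = 0.574168, giving −½ ln(0.574168) = 0.277417.
1 − 2Q = 0.40666, giving −¼ ln(0.40666) = 0.224944.
d = 0.277417 + 0.224944 = 0.502361.

0.502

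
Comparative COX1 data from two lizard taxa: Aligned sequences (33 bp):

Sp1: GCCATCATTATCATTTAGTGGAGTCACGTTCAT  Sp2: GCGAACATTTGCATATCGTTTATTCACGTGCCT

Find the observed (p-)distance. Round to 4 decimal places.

0.3333

The sequences differ at 11 of 33 positions.
p = 11/33 = 0.333333… ≈ 0.3333 (to 4 d.p.).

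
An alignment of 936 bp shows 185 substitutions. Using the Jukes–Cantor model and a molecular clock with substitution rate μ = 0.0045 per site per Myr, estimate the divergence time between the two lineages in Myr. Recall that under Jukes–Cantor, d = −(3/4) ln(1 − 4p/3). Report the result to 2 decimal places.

p = 185/936 ≈ 0.19765.
d = −(3/4) ln(1 − 4p/3) = −0.75 ln(1 − 0.263533) = −0.75 ln(0.736467)
  = −0.75 × (-0.305891) = 0.229418 substitutions/site.
Under a molecular clock d = 2μt, so t = d/(2μ) = 0.229418 / (2 × 0.0045) = 25.49 Myr.

25.49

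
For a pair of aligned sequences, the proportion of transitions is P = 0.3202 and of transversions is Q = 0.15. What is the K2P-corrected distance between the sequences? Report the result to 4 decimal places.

Under the Kimura two-parameter model, d = −½ ln(1 − 2P − Q) − ¼ ln(1 − 2Q).
1 − 2P − Q = 0.2096, giving −½ ln(0.2096) = 0.781277.
1 − 2Q = 0.7, giving −¼ ln(0.7) = 0.089169.
d = 0.781277 + 0.089169 = 0.870446.

0.8704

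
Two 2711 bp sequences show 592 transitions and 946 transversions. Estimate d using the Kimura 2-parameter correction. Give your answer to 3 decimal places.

P = 592/2711 ≈ 0.21837 and Q = 946/2711 ≈ 0.348949.
Under the Kimura two-parameter model, d = −½ ln(1 − 2P − Q) − ¼ ln(1 − 2Q).
1 − 2P − Q = 0.214311, giving −½ ln(0.214311) = 0.770164.
1 − 2Q = 0.302102, giving −¼ ln(0.302102) = 0.299248.
d = 0.770164 + 0.299248 = 1.069412.

1.069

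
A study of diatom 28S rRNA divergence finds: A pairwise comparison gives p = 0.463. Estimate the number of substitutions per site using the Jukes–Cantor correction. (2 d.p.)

0.72

d = −(3/4) ln(1 − 4p/3) = −0.75 ln(1 − 0.617333) = −0.75 ln(0.382667)
  = −0.75 × (-0.960590) = 0.720443 substitutions/site.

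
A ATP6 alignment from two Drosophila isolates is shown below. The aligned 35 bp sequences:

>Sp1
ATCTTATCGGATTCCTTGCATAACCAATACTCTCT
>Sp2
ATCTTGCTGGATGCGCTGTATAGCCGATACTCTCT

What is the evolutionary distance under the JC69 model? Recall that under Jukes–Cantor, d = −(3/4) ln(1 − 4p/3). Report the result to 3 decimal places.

The sequences differ at 9 of 35 sites (6, 7, 8, 13, 15, 16, 19, 23, 26), so p = 9/35 ≈ 0.257143.
d = −(3/4) ln(1 − 4p/3) = −0.75 ln(1 − 0.342857) = −0.75 ln(0.657143)
  = −0.75 × (-0.419854) = 0.314891 substitutions/site.

0.315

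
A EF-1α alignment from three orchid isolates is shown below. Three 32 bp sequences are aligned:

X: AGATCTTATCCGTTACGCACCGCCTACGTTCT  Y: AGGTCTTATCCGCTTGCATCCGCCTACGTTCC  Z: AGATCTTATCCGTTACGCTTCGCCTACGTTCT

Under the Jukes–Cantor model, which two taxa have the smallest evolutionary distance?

X–Y: 8/32 differ, p = 0.250, d = 0.304.
X–Z: 2/32 differ, p = 0.063, d = 0.065.
Y–Z: 8/32 differ, p = 0.250, d = 0.304.
The smallest distance is between X and Z.

X and Z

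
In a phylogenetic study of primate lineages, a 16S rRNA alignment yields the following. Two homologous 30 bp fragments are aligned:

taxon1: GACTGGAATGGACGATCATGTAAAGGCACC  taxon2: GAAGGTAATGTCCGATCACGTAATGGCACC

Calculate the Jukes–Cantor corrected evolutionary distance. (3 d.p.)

0.280

The sequences differ at 7 of 30 sites (3, 4, 6, 11, 12, 19, 24), so p = 7/30 ≈ 0.233333.
d = −(3/4) ln(1 − 4p/3) = −0.75 ln(1 − 0.311111) = −0.75 ln(0.688889)
  = −0.75 × (-0.372675) = 0.279506 substitutions/site.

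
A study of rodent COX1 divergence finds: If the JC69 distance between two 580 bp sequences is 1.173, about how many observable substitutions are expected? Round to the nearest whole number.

Invert JC69: p = (3/4)(1 − e^(−4d/3)) = 0.75 × (1 − e^(-1.564)) = 0.75 × (1 − 0.209297) = 0.593027.
Expected differing sites = pL ≈ 0.593027 × 580 = 343.95566 ≈ 344.

344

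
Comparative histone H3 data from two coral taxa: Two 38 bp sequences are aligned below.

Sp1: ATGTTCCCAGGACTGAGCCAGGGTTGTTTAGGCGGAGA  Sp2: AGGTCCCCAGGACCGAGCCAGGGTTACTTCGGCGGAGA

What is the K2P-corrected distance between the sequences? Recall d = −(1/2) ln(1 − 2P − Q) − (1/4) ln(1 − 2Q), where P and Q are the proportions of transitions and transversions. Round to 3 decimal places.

Of 38 sites, 4 differences are transitions and 2 are transversions, so P = 4/38 ≈ 0.105263 and Q = 2/38 ≈ 0.052632.
Under the Kimura two-parameter model, d = −½ ln(1 − 2P − Q) − ¼ ln(1 − 2Q).
1 − 2P − Q = 0.736842, giving −½ ln(0.736842) = 0.152691.
1 − 2Q = 0.894736, giving −¼ ln(0.894736) = 0.027807.
d = 0.152691 + 0.027807 = 0.180498.

0.180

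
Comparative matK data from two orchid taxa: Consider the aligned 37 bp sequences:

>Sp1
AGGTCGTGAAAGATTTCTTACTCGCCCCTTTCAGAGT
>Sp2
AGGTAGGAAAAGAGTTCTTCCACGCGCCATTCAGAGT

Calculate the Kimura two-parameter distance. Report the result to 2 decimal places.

Of 37 sites, 1 differences are transitions and 7 are transversions, so P = 1/37 ≈ 0.027027 and Q = 7/37 ≈ 0.189189.
Under the Kimura two-parameter model, d = −½ ln(1 − 2P − Q) − ¼ ln(1 − 2Q).
1 − 2P − Q = 0.756757, giving −½ ln(0.756757) = 0.139357.
1 − 2Q = 0.621622, giving −¼ ln(0.621622) = 0.118856.
d = 0.139357 + 0.118856 = 0.258213.

0.26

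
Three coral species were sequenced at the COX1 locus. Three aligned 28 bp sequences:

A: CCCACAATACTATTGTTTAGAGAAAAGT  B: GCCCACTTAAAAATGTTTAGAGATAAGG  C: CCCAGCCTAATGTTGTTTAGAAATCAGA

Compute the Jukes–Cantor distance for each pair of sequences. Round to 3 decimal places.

A–B: 10/28 sites differ → p ≈ 0.357143, d = −0.75 ln(1 − 0.476191) = 0.484971 ≈ 0.485.
A–C: 9/28 sites differ → p ≈ 0.321429, d = −0.75 ln(1 − 0.428572) = 0.419713 ≈ 0.420.
B–C: 10/28 sites differ → p ≈ 0.357143, d = −0.75 ln(1 − 0.476191) = 0.484971 ≈ 0.485.

d(A,B) = 0.485, d(A,C) = 0.420, d(B,C) = 0.485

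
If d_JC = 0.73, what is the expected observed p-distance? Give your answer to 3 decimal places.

0.467

p = (3/4)(1 − e^(−4d/3)) = 0.75 × (1 − e^(-0.973333)) = 0.75 × (1 − 0.377822) = 0.466634.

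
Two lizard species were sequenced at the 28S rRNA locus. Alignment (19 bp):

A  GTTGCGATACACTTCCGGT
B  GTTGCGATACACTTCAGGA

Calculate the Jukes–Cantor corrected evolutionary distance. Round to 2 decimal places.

0.11

The sequences differ at 2 of 19 sites (16, 19), so p = 2/19 ≈ 0.105263.
d = −(3/4) ln(1 − 4p/3) = −0.75 ln(1 − 0.140351) = −0.75 ln(0.859649)
  = −0.75 × (-0.151231) = 0.113423 substitutions/site.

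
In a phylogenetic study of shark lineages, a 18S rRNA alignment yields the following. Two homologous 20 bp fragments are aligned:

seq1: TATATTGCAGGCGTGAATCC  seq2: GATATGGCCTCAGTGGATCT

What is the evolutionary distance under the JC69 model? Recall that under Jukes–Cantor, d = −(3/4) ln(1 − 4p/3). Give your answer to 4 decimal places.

The sequences differ at 8 of 20 sites (1, 6, 9, 10, 11, 12, 16, 20), so p = 8/20 = 0.4.
d = −(3/4) ln(1 − 4p/3) = −0.75 ln(1 − 0.533333) = −0.75 ln(0.466667)
  = −0.75 × (-0.762139) = 0.571604 substitutions/site.

0.5716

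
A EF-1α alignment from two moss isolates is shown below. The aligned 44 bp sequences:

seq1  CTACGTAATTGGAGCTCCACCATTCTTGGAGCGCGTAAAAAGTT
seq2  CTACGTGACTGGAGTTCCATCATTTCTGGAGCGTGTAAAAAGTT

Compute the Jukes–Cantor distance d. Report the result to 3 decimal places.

The sequences differ at 7 of 44 sites (7, 9, 15, 20, 25, 26, 34), so p = 7/44 ≈ 0.159091.
d = −(3/4) ln(1 − 4p/3) = −0.75 ln(1 − 0.212121) = −0.75 ln(0.787879)
  = −0.75 × (-0.238411) = 0.178808 substitutions/site.

0.179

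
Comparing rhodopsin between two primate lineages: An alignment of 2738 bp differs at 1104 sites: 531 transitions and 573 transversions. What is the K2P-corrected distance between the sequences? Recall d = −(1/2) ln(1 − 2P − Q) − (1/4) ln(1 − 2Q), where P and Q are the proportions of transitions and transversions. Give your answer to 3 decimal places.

0.590

P = 531/2738 ≈ 0.193937 and Q = 573/2738 ≈ 0.209277.
Under the Kimura two-parameter model, d = −½ ln(1 − 2P − Q) − ¼ ln(1 − 2Q).
1 − 2P − Q = 0.402849, giving −½ ln(0.402849) = 0.454597.
1 − 2Q = 0.581446, giving −¼ ln(0.581446) = 0.135559.
d = 0.454597 + 0.135559 = 0.590156.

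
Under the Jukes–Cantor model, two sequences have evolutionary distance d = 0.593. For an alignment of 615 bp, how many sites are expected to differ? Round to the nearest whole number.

Invert JC69: p = (3/4)(1 − e^(−4d/3)) = 0.75 × (1 − e^(-0.790667)) = 0.75 × (1 − 0.453542) = 0.409844.
Expected differing sites = pL ≈ 0.409844 × 615 = 252.05406 ≈ 252.

252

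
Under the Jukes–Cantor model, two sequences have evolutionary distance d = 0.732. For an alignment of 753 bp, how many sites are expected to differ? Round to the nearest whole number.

352

Invert JC69: p = (3/4)(1 − e^(−4d/3)) = 0.75 × (1 − e^(-0.976)) = 0.75 × (1 − 0.376815) = 0.467389.
Expected differing sites = pL ≈ 0.467389 × 753 = 351.943917 ≈ 352.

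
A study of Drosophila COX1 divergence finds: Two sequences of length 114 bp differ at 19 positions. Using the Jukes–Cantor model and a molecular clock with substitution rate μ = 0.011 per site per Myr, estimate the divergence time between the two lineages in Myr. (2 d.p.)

8.57

p = 19/114 ≈ 0.166667.
d = −(3/4) ln(1 − 4p/3) = −0.75 ln(1 − 0.222223) = −0.75 ln(0.777777)
  = −0.75 × (-0.251315) = 0.188486 substitutions/site.
Under a molecular clock d = 2μt, so t = d/(2μ) = 0.188486 / (2 × 0.011) = 8.57 Myr.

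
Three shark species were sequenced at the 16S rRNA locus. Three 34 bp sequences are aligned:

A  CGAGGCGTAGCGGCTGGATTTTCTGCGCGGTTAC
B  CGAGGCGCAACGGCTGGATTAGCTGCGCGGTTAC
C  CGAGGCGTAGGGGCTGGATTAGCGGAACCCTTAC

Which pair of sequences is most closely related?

A and B

A–B: 4/34 differ, p = 0.118, d = 0.128.
A–C: 8/34 differ, p = 0.235, d = 0.282.
B–C: 8/34 differ, p = 0.235, d = 0.282.
The smallest distance is between A and B.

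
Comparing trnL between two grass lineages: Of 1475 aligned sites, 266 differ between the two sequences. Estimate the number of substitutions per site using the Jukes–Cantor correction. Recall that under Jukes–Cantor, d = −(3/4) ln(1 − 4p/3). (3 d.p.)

p = 266/1475 ≈ 0.180339.
d = −(3/4) ln(1 − 4p/3) = −0.75 ln(1 − 0.240452) = −0.75 ln(0.759548)
  = −0.75 × (-0.275032) = 0.206274 substitutions/site.

0.206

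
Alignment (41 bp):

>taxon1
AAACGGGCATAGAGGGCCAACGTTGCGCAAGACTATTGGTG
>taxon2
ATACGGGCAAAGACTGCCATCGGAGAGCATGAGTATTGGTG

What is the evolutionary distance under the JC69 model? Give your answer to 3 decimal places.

The sequences differ at 10 of 41 sites (2, 10, 14, 15, 20, 23, 24, 26, 30, 33), so p = 10/41 ≈ 0.243902.
d = −(3/4) ln(1 − 4p/3) = −0.75 ln(1 − 0.325203) = −0.75 ln(0.674797)
  = −0.75 × (-0.393343) = 0.295007 substitutions/site.

0.295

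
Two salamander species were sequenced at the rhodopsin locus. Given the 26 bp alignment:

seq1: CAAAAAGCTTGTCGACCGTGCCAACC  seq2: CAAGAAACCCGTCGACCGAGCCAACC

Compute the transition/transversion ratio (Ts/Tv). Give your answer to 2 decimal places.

4.00

Transitions are A↔G and C↔T; transversions are all other mismatches.
Transitions: 4. Transversions: 1.
R = 4/1 = 4.00.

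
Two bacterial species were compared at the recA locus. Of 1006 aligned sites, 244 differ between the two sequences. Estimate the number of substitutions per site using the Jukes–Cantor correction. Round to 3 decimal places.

p = 244/1006 ≈ 0.242545.
d = −(3/4) ln(1 − 4p/3) = −0.75 ln(1 − 0.323393) = −0.75 ln(0.676607)
  = −0.75 × (-0.390665) = 0.292999 substitutions/site.

0.293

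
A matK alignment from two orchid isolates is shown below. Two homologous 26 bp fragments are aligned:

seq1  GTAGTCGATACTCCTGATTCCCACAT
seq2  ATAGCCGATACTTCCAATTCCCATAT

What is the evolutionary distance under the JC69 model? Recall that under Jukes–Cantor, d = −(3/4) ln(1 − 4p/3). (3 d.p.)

The sequences differ at 6 of 26 sites (1, 5, 13, 15, 16, 24), so p = 6/26 ≈ 0.230769.
d = −(3/4) ln(1 − 4p/3) = −0.75 ln(1 − 0.307692) = −0.75 ln(0.692308)
  = −0.75 × (-0.367724) = 0.275793 substitutions/site.

0.276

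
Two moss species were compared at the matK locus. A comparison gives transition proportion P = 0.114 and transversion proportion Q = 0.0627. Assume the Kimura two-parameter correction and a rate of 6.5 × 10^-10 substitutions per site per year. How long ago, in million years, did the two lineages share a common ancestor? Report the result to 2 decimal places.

157.87

Under the Kimura two-parameter model, d = −½ ln(1 − 2P − Q) − ¼ ln(1 − 2Q).
1 − 2P − Q = 0.7093, giving −½ ln(0.7093) = 0.171738.
1 − 2Q = 0.8746, giving −¼ ln(0.8746) = 0.033497.
d = 0.171738 + 0.033497 = 0.205235.
Under a molecular clock d = 2μt, so t = d/(2μ) = 0.205235 / (2 × 6.5 × 10^-10) = 157.87 million years.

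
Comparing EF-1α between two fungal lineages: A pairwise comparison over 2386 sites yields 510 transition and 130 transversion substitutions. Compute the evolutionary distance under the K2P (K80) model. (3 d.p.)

P = 510/2386 ≈ 0.213747 and Q = 130/2386 ≈ 0.054484.
Under the Kimura two-parameter model, d = −½ ln(1 − 2P − Q) − ¼ ln(1 − 2Q).
1 − 2P − Q = 0.518022, giving −½ ln(0.518022) = 0.328869.
1 − 2Q = 0.891032, giving −¼ ln(0.891032) = 0.028844.
d = 0.328869 + 0.028844 = 0.357713.

0.358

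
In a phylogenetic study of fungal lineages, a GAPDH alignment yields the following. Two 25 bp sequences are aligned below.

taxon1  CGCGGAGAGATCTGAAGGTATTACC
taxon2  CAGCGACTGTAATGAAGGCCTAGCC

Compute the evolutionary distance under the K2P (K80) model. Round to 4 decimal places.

0.7764

Of 25 sites, 3 differences are transitions and 9 are transversions, so P = 3/25 = 0.12 and Q = 9/25 = 0.36.
Under the Kimura two-parameter model, d = −½ ln(1 − 2P − Q) − ¼ ln(1 − 2Q).
1 − 2P − Q = 0.4, giving −½ ln(0.4) = 0.458145.
1 − 2Q = 0.28, giving −¼ ln(0.28) = 0.318241.
d = 0.458145 + 0.318241 = 0.776386.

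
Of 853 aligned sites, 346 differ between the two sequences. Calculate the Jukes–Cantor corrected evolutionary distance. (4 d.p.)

0.5838

p = 346/853 ≈ 0.405627.
d = −(3/4) ln(1 − 4p/3) = −0.75 ln(1 − 0.540836) = −0.75 ln(0.459164)
  = −0.75 × (-0.778348) = 0.583761 substitutions/site.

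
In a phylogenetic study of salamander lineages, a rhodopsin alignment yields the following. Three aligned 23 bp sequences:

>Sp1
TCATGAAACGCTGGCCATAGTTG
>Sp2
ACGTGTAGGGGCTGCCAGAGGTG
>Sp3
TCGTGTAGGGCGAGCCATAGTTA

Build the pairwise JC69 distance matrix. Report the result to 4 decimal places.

d(Sp1,Sp2) = 0.6501, d(Sp1,Sp3) = 0.3904, d(Sp2,Sp3) = 0.3904

Sp1–Sp2: 10/23 sites differ → p ≈ 0.434783, d = −0.75 ln(1 − 0.579711) = 0.650110 ≈ 0.6501.
Sp1–Sp3: 7/23 sites differ → p ≈ 0.304348, d = −0.75 ln(1 − 0.405797) = 0.390401 ≈ 0.3904.
Sp2–Sp3: 7/23 sites differ → p ≈ 0.304348, d = −0.75 ln(1 − 0.405797) = 0.390401 ≈ 0.3904.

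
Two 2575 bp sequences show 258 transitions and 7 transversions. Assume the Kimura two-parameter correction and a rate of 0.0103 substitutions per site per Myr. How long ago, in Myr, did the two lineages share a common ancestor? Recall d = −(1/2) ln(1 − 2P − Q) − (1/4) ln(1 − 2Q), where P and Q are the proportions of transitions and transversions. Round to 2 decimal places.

5.58

P = 258/2575 ≈ 0.100194 and Q = 7/2575 ≈ 0.002718.
Under the Kimura two-parameter model, d = −½ ln(1 − 2P − Q) − ¼ ln(1 − 2Q).
1 − 2P − Q = 0.796894, giving −½ ln(0.796894) = 0.113517.
1 − 2Q = 0.994564, giving −¼ ln(0.994564) = 0.001363.
d = 0.113517 + 0.001363 = 0.114880.
Under a molecular clock d = 2μt, so t = d/(2μ) = 0.114880 / (2 × 0.0103) = 5.58 Myr.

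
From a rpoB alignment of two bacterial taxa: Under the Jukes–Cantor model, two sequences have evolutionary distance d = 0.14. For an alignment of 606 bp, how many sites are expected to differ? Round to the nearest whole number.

Invert JC69: p = (3/4)(1 − e^(−4d/3)) = 0.75 × (1 − e^(-0.186667)) = 0.75 × (1 − 0.829720) = 0.127710.
Expected differing sites = pL ≈ 0.127710 × 606 = 77.39226 ≈ 77.

77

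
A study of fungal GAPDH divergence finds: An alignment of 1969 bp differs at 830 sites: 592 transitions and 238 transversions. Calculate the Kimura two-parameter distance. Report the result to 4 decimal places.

P = 592/1969 ≈ 0.30066 and Q = 238/1969 ≈ 0.120874.
Under the Kimura two-parameter model, d = −½ ln(1 − 2P − Q) − ¼ ln(1 − 2Q).
1 − 2P − Q = 0.277806, giving −½ ln(0.277806) = 0.640416.
1 − 2Q = 0.758252, giving −¼ ln(0.758252) = 0.069185.
d = 0.640416 + 0.069185 = 0.709601.

0.7096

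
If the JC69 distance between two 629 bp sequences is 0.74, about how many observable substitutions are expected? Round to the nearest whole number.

296

Invert JC69: p = (3/4)(1 − e^(−4d/3)) = 0.75 × (1 − e^(-0.986667)) = 0.75 × (1 − 0.372817) = 0.470387.
Expected differing sites = pL ≈ 0.470387 × 629 = 295.873423 ≈ 296.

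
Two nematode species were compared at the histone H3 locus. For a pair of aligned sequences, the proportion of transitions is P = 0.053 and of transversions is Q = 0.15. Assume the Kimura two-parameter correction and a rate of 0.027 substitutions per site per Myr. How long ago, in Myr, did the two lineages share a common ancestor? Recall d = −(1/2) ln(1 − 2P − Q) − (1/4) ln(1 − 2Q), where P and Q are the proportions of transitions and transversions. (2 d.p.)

Under the Kimura two-parameter model, d = −½ ln(1 − 2P − Q) − ¼ ln(1 − 2Q).
1 − 2P − Q = 0.744, giving −½ ln(0.744) = 0.147857.
1 − 2Q = 0.7, giving −¼ ln(0.7) = 0.089169.
d = 0.147857 + 0.089169 = 0.237026.
Under a molecular clock d = 2μt, so t = d/(2μ) = 0.237026 / (2 × 0.027) = 4.39 Myr.

4.39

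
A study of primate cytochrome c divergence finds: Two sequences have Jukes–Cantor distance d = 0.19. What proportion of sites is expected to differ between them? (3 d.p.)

p = (3/4)(1 − e^(−4d/3)) = 0.75 × (1 − e^(-0.253333)) = 0.75 × (1 − 0.776209) = 0.167843.

0.168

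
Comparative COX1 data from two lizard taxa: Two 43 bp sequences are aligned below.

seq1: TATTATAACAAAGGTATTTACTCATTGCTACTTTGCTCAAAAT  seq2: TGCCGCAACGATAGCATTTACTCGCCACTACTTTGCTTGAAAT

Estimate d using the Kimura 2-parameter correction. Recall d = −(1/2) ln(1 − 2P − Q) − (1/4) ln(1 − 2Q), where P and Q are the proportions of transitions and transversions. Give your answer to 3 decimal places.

0.573

Of 43 sites, 14 differences are transitions and 1 are transversions, so P = 14/43 ≈ 0.325581 and Q = 1/43 ≈ 0.023256.
Under the Kimura two-parameter model, d = −½ ln(1 − 2P − Q) − ¼ ln(1 − 2Q).
1 − 2P − Q = 0.325582, giving −½ ln(0.325582) = 0.561070.
1 − 2Q = 0.953488, giving −¼ ln(0.953488) = 0.011907.
d = 0.561070 + 0.011907 = 0.572977.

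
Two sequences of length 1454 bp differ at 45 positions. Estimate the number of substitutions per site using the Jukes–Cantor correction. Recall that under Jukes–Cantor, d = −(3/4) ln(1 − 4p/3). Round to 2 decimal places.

0.03

p = 45/1454 ≈ 0.030949.
d = −(3/4) ln(1 − 4p/3) = −0.75 ln(1 − 0.041265) = −0.75 ln(0.958735)
  = −0.75 × (-0.042141) = 0.031606 substitutions/site.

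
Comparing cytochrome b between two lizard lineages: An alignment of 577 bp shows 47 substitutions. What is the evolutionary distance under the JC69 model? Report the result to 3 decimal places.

0.086

p = 47/577 ≈ 0.081456.
d = −(3/4) ln(1 − 4p/3) = −0.75 ln(1 − 0.108608) = −0.75 ln(0.891392)
  = −0.75 × (-0.114971) = 0.086228 substitutions/site.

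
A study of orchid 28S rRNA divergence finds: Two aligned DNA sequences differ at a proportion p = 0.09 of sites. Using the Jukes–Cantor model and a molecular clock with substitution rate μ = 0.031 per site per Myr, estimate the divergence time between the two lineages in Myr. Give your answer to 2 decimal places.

1.55

d = −(3/4) ln(1 − 4p/3) = −0.75 ln(1 − 0.12) = −0.75 ln(0.88)
  = −0.75 × (-0.127833) = 0.095875 substitutions/site.
Under a molecular clock d = 2μt, so t = d/(2μ) = 0.095875 / (2 × 0.031) = 1.55 Myr.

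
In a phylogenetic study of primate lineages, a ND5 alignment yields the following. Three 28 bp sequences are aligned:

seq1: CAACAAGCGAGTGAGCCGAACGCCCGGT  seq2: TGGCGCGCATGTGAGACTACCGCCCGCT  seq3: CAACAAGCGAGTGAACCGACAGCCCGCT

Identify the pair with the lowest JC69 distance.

seq1 and seq3

seq1–seq2: 11/28 differ, p = 0.393, d = 0.556.
seq1–seq3: 4/28 differ, p = 0.143, d = 0.158.
seq2–seq3: 11/28 differ, p = 0.393, d = 0.556.
The smallest distance is between seq1 and seq3.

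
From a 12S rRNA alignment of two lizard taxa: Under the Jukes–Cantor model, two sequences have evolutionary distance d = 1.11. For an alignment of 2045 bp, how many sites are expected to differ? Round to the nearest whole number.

Invert JC69: p = (3/4)(1 − e^(−4d/3)) = 0.75 × (1 − e^(-1.48)) = 0.75 × (1 − 0.227638) = 0.579272.
Expected differing sites = pL ≈ 0.579272 × 2045 = 1184.61124 ≈ 1185.

1185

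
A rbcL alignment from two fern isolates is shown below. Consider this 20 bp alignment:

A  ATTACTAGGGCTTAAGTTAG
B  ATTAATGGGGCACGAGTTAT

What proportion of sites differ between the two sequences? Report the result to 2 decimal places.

The sequences differ at 6 of 20 positions (sites 5, 7, 12, 13, 14, 20).
p = 6/20 = 0.30.

0.30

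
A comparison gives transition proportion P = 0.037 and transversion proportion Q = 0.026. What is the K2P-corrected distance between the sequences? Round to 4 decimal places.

Under the Kimura two-parameter model, d = −½ ln(1 − 2P − Q) − ¼ ln(1 − 2Q).
1 − 2P − Q = 0.9, giving −½ ln(0.9) = 0.052680.
1 − 2Q = 0.948, giving −¼ ln(0.948) = 0.013350.
d = 0.052680 + 0.013350 = 0.066030.

0.0660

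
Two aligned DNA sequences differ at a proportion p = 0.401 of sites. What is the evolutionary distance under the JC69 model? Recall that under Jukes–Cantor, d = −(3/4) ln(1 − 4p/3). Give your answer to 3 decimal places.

0.574

d = −(3/4) ln(1 − 4p/3) = −0.75 ln(1 − 0.534667) = −0.75 ln(0.465333)
  = −0.75 × (-0.765002) = 0.573752 substitutions/site.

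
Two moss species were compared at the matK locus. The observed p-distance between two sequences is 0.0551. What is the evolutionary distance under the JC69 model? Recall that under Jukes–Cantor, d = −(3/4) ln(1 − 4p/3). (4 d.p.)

d = −(3/4) ln(1 − 4p/3) = −0.75 ln(1 − 0.073467) = −0.75 ln(0.926533)
  = −0.75 × (-0.076306) = 0.057230 substitutions/site.

0.0572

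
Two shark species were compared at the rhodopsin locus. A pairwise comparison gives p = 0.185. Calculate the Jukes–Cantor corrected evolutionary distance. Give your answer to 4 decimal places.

0.2124

d = −(3/4) ln(1 − 4p/3) = −0.75 ln(1 − 0.246667) = −0.75 ln(0.753333)
  = −0.75 × (-0.283248) = 0.212436 substitutions/site.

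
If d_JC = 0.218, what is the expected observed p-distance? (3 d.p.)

p = (3/4)(1 − e^(−4d/3)) = 0.75 × (1 − e^(-0.290667)) = 0.75 × (1 − 0.747765) = 0.189176.

0.189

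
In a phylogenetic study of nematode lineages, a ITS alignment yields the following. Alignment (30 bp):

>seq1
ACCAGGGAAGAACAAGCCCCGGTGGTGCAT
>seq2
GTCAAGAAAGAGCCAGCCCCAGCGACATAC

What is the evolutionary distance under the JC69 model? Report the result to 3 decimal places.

0.647

The sequences differ at 13 of 30 sites, so p = 13/30 ≈ 0.433333.
d = −(3/4) ln(1 − 4p/3) = −0.75 ln(1 − 0.577777) = −0.75 ln(0.422223)
  = −0.75 × (-0.862222) = 0.646667 substitutions/site.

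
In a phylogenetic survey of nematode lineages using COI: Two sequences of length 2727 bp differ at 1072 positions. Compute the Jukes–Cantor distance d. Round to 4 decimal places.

p = 1072/2727 ≈ 0.393106.
d = −(3/4) ln(1 − 4p/3) = −0.75 ln(1 − 0.524141) = −0.75 ln(0.475859)
  = −0.75 × (-0.742634) = 0.556976 substitutions/site.

0.5570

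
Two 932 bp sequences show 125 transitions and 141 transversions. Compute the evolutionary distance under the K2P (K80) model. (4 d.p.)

P = 125/932 ≈ 0.13412 and Q = 141/932 ≈ 0.151288.
Under the Kimura two-parameter model, d = −½ ln(1 − 2P − Q) − ¼ ln(1 − 2Q).
1 − 2P − Q = 0.580472, giving −½ ln(0.580472) = 0.271957.
1 − 2Q = 0.697424, giving −¼ ln(0.697424) = 0.090090.
d = 0.271957 + 0.090090 = 0.362047.

0.3620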